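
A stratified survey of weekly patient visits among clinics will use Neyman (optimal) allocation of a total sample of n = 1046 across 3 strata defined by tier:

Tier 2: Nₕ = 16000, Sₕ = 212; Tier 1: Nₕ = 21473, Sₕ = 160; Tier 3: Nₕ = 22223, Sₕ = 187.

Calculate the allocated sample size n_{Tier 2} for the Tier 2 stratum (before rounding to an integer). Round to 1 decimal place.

Neyman allocation: nₕ = n·NₕSₕ / Σⱼ NⱼSⱼ.
Σ NⱼSⱼ = 16000·212 + 21473·160 + 22223·187 = 1.0983381 × 10^7.
n_{Tier 2} = 1046·16000·212 / (1.0983381 × 10^7) = 323.0.

323.0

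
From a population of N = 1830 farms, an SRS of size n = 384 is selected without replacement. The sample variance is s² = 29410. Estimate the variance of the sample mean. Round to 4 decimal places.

Under SRS without replacement, Var(ȳ) = (1 − f)·s²/n with f = n/N = 384/1830 = 0.20983607.
Var(ȳ) = (1 − 0.20983607)·29410/384 = 0.79016393·76.588542 = 60.517503.

60.5175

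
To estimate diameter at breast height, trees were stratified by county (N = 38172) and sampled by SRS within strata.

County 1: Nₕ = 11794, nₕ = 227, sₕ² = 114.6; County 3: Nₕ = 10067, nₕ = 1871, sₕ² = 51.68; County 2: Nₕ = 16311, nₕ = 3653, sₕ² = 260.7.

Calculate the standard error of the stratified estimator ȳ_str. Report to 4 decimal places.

Var(ȳ_str) = Σₕ Wₕ²(1 − fₕ)sₕ²/nₕ with Wₕ = Nₕ/N, N = 38172.
County 1: Wₕ = 0.30896993; term = 0.30896993²·(1 − 0.01924707)·114.6/227 = 0.047266211.
County 3: Wₕ = 0.26372734; term = 0.26372734²·(1 − 0.18585477)·51.68/1871 = 0.001564087.
County 2: Wₕ = 0.42730273; term = 0.42730273²·(1 − 0.22395929)·260.7/3653 = 0.010112236.
Sum = 0.058942534.
SE = √(0.058942534) = 0.2428.

0.2428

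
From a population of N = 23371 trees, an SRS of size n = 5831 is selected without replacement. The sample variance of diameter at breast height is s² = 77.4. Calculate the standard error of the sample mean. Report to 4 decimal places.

0.0998

Under SRS without replacement, Var(ȳ) = (1 − f)·s²/n with f = n/N = 5831/23371 = 0.24949724.
Var(ȳ) = (1 − 0.24949724)·77.4/5831 = 0.75050276·0.013273881 = 0.0099620843.
SE(ȳ) = √(0.0099620843) = 0.0998.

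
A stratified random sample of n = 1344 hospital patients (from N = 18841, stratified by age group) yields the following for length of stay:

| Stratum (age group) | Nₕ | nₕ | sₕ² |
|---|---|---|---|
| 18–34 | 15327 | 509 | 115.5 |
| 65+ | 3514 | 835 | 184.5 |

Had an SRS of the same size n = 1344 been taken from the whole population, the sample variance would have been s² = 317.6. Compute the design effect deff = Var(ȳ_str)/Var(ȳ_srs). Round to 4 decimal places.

Var(ȳ_str) = Σ Wₕ²(1−fₕ)sₕ²/nₕ with Wₕ = Nₕ/18841:
  18–34: (15327/18841)²·(1−509/15327)·115.5/509 = 0.14517875
  65+: (3514/18841)²·(1−835/3514)·184.5/835 = 0.0058597146
  → Var(ȳ_str) = 0.15103846.
Var(ȳ_srs) = (1 − 1344/18841)·317.6/1344 = 0.21945267.
deff = 0.15103846 / 0.21945267 = 0.6883.

0.6883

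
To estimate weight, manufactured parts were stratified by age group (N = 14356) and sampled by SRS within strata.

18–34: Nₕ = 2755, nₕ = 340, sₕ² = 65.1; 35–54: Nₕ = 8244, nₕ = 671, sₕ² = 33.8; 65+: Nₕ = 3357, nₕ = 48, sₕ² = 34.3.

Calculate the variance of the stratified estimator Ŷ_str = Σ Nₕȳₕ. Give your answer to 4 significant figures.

1.236 × 10^7

Var(Ŷ_str) = Σₕ Nₕ²(1 − fₕ)sₕ²/nₕ.
18–34: 2755²·(1 − 340/2755)·65.1/340 = 1.2739161 × 10^6.
35–54: 8244²·(1 − 671/8244)·33.8/671 = 3.1448513 × 10^6.
65+: 3357²·(1 − 48/3357)·34.3/48 = 7.9378153 × 10^6.
Sum = 1.2356583 × 10^7.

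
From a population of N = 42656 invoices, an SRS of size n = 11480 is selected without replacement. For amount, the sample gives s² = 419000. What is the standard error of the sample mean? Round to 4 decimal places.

5.1648

Under SRS without replacement, Var(ȳ) = (1 − f)·s²/n with f = n/N = 11480/42656 = 0.26912978.
Var(ȳ) = (1 − 0.26912978)·419000/11480 = 0.73087022·36.498258 = 26.67549.
SE(ȳ) = √(26.67549) = 5.1648.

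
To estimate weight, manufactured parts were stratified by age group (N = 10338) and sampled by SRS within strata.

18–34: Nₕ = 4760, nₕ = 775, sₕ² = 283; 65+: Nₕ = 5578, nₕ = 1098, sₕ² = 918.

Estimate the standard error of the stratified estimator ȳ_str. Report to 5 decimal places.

0.51020

Var(ȳ_str) = Σₕ Wₕ²(1 − fₕ)sₕ²/nₕ with Wₕ = Nₕ/N, N = 10338.
18–34: Wₕ = 0.46043722; term = 0.46043722²·(1 − 0.16281513)·283/775 = 0.064810736.
65+: Wₕ = 0.53956278; term = 0.53956278²·(1 − 0.19684475)·918/1098 = 0.19548967.
Sum = 0.26030041.
SE = √(0.26030041) = 0.51020.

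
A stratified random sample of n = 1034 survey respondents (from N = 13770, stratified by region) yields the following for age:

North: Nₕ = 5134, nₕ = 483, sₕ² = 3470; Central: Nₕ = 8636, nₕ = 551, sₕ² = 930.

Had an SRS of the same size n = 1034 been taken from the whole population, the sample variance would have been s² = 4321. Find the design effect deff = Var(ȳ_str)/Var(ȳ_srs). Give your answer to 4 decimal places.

0.3949

Var(ȳ_str) = Σ Wₕ²(1−fₕ)sₕ²/nₕ with Wₕ = Nₕ/13770:
  North: (5134/13770)²·(1−483/5134)·3470/483 = 0.90472516
  Central: (8636/13770)²·(1−551/8636)·930/551 = 0.62152146
  → Var(ȳ_str) = 1.5262466.
Var(ȳ_srs) = (1 − 1034/13770)·4321/1034 = 3.8651187.
deff = 1.5262466 / 3.8651187 = 0.3949.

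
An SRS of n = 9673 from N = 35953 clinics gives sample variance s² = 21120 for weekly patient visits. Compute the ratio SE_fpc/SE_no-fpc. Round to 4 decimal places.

f = n/N = 9673/35953 = 0.26904570.
SE_no-fpc = √(s²/n) = 1.4776323; SE_fpc = √((1−f)s²/n) = 1.2633145.
Ratio = √(1−f) = 0.85495865.

0.8550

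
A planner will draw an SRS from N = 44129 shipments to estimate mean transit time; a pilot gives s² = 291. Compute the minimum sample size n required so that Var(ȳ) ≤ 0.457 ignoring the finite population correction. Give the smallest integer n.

Without fpc, n₀ = s²/D = 291/0.457 = 636.7615.
Rounding up, n = 637.

637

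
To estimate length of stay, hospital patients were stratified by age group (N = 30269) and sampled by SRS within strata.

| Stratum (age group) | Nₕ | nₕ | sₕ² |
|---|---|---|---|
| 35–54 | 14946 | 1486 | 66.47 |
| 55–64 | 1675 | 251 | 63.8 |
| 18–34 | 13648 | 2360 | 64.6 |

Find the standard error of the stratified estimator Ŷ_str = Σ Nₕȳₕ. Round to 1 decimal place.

3717.8

Var(Ŷ_str) = Σₕ Nₕ²(1 − fₕ)sₕ²/nₕ.
35–54: 14946²·(1 − 1486/14946)·66.47/1486 = 8.9986406 × 10^6.
55–64: 1675²·(1 − 251/1675)·63.8/251 = 606277.93.
18–34: 13648²·(1 − 2360/13648)·64.6/2360 = 4.2170284 × 10^6.
Sum = 1.3821947 × 10^7.
SE = √(1.3821947 × 10^7) = 3717.8.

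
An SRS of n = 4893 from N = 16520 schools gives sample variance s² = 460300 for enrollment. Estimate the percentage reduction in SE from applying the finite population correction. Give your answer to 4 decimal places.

16.1064

f = n/N = 4893/16520 = 0.29618644.
SE_no-fpc = √(s²/n) = 9.6991322; SE_fpc = √((1−f)s²/n) = 8.1369509.
Ratio = √(1−f) = 0.83893597. Reduction = 100·(1 − 0.83893597) = 16.1064%.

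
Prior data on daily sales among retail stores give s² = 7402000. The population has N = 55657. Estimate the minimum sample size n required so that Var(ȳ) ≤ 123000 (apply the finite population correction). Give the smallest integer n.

61

Without fpc, n₀ = s²/D = 7402000/123000 = 60.1789.
With fpc, (1 − n/N)·s²/n ≤ D requires n ≥ n₀/(1 + n₀/N) = 60.1789/(1 + 60.1789/55657) = 60.1139.
Rounding up, n = 61.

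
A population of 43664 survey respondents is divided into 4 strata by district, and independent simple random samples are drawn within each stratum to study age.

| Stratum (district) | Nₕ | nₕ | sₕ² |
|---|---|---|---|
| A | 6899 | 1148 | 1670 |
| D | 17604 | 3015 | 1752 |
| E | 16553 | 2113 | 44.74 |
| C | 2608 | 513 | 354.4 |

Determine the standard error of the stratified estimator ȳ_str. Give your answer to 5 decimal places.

Var(ȳ_str) = Σₕ Wₕ²(1 − fₕ)sₕ²/nₕ with Wₕ = Nₕ/N, N = 43664.
A: Wₕ = 0.15800202; term = 0.15800202²·(1 − 0.16640093)·1670/1148 = 0.030273111.
D: Wₕ = 0.40316966; term = 0.40316966²·(1 − 0.17126789)·1752/3015 = 0.078277443.
E: Wₕ = 0.37909949; term = 0.37909949²·(1 − 0.12765058)·44.74/2113 = 0.0026545649.
C: Wₕ = 0.05972884; term = 0.05972884²·(1 − 0.19670245)·354.4/513 = 0.0019797982.
Sum = 0.11318492.
SE = √(0.11318492) = 0.33643.

0.33643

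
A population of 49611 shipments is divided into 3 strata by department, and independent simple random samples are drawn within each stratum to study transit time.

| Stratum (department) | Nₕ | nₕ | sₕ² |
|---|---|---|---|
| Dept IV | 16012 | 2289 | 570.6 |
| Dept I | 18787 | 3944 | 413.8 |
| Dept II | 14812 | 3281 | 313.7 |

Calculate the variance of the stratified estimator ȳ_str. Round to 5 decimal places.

Var(ȳ_str) = Σₕ Wₕ²(1 − fₕ)sₕ²/nₕ with Wₕ = Nₕ/N, N = 49611.
Dept IV: Wₕ = 0.32275100; term = 0.32275100²·(1 − 0.14295528)·570.6/2289 = 0.022254849.
Dept I: Wₕ = 0.37868618; term = 0.37868618²·(1 − 0.20993240)·413.8/3944 = 0.011887123.
Dept II: Wₕ = 0.29856282; term = 0.29856282²·(1 − 0.22150959)·313.7/3281 = 0.0066348789.
Sum = 0.040776851.

0.04078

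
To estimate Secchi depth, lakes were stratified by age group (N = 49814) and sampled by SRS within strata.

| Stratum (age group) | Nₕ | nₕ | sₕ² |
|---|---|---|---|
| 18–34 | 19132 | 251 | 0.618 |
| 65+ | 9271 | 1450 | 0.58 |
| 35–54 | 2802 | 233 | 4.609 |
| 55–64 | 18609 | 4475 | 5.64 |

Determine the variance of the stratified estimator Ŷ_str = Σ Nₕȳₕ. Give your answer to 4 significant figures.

Var(Ŷ_str) = Σₕ Nₕ²(1 − fₕ)sₕ²/nₕ.
18–34: 19132²·(1 − 251/19132)·0.618/251 = 889406.13.
65+: 9271²·(1 − 1450/9271)·0.58/1450 = 29003.396.
35–54: 2802²·(1 − 233/2802)·4.609/233 = 142391.16.
55–64: 18609²·(1 − 4475/18609)·5.64/4475 = 331492.87.
Sum = 1.3922936 × 10^6.

1.392 × 10^6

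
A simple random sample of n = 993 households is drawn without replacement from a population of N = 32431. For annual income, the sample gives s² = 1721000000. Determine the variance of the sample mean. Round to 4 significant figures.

1.680 × 10^6

Under SRS without replacement, Var(ȳ) = (1 − f)·s²/n with f = n/N = 993/32431 = 0.03061885.
Var(ȳ) = (1 − 0.03061885)·1721000000/993 = 0.96938115·1.7331319 × 10^6 = 1.6800654 × 10^6.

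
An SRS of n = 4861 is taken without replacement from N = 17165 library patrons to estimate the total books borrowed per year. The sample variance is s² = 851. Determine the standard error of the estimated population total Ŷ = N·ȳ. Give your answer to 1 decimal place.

Var(Ŷ) = N²·Var(ȳ) = N²·(1 − n/N)·s²/n.
f = 4861/17165 = 0.28319254; Var(ȳ) = 0.71680746·851/4861 = 0.12548923.
Var(Ŷ) = 17165² · 0.12548923 = 3.6973798 × 10^7.
SE(Ŷ) = √(3.6973798 × 10^7) = 6080.6.

6080.6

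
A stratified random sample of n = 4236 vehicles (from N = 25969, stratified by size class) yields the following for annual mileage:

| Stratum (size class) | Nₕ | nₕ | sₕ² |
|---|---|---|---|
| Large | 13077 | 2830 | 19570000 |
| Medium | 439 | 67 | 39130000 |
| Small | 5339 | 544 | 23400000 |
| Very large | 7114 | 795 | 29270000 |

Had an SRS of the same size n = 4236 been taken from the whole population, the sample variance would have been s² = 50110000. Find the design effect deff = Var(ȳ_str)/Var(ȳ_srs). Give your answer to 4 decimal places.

0.5659

Var(ȳ_str) = Σ Wₕ²(1−fₕ)sₕ²/nₕ with Wₕ = Nₕ/25969:
  Large: (13077/25969)²·(1−2830/13077)·19570000/2830 = 1374.0382
  Medium: (439/25969)²·(1−67/439)·39130000/67 = 141.42691
  Small: (5339/25969)²·(1−544/5339)·23400000/544 = 1632.8829
  Very large: (7114/25969)²·(1−795/7114)·29270000/795 = 2454.1853
  → Var(ȳ_str) = 5602.5333.
Var(ȳ_srs) = (1 − 4236/25969)·50110000/4236 = 9899.9478.
deff = 5602.5333 / 9899.9478 = 0.5659.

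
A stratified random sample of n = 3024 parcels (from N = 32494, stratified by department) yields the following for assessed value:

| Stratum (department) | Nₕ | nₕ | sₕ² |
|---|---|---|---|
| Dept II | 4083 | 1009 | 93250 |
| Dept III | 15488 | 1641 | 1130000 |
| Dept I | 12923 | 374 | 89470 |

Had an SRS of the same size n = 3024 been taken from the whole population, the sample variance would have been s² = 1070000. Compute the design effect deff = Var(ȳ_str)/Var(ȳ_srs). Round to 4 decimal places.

0.5538

Var(ȳ_str) = Σ Wₕ²(1−fₕ)sₕ²/nₕ with Wₕ = Nₕ/32494:
  Dept II: (4083/32494)²·(1−1009/4083)·93250/1009 = 1.0985873
  Dept III: (15488/32494)²·(1−1641/15488)·1130000/1641 = 139.86677
  Dept I: (12923/32494)²·(1−374/12923)·89470/374 = 36.742774
  → Var(ȳ_str) = 177.70813.
Var(ȳ_srs) = (1 − 3024/32494)·1070000/3024 = 320.90682.
deff = 177.70813 / 320.90682 = 0.5538.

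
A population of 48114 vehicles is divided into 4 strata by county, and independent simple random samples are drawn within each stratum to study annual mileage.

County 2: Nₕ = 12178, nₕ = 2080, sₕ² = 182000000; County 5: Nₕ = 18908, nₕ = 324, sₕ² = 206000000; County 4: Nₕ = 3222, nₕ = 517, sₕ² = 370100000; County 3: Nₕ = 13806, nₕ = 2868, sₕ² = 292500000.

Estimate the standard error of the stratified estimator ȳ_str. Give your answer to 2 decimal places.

Var(ȳ_str) = Σₕ Wₕ²(1 − fₕ)sₕ²/nₕ with Wₕ = Nₕ/N, N = 48114.
County 2: Wₕ = 0.25310720; term = 0.25310720²·(1 − 0.17079980)·182000000/2080 = 4648.1107.
County 5: Wₕ = 0.39298333; term = 0.39298333²·(1 − 0.01713560)·206000000/324 = 96508.168.
County 4: Wₕ = 0.06696596; term = 0.06696596²·(1 − 0.16045934)·370100000/517 = 2695.1219.
County 3: Wₕ = 0.28694351; term = 0.28694351²·(1 − 0.20773577)·292500000/2868 = 6652.8784.
Sum = 110504.28.
SE = √(110504.28) = 332.42.

332.42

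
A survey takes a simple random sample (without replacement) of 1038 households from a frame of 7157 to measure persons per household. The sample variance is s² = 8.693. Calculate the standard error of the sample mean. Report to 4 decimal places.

Under SRS without replacement, Var(ȳ) = (1 − f)·s²/n with f = n/N = 1038/7157 = 0.14503283.
Var(ȳ) = (1 − 0.14503283)·8.693/1038 = 0.85496717·0.0083747592 = 0.0071601441.
SE(ȳ) = √(0.0071601441) = 0.0846.

0.0846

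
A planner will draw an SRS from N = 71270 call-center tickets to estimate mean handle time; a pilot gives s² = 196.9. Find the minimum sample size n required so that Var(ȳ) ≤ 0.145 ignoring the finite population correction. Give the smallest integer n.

Without fpc, n₀ = s²/D = 196.9/0.145 = 1357.9310.
Rounding up, n = 1358.

1358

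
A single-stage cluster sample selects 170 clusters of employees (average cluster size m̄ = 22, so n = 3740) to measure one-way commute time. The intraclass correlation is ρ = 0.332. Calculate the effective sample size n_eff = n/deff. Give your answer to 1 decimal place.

469.1

deff = 1 + (22 − 1)·0.332 = 1 + 6.972 = 7.972.
n_eff = 3740 / 7.972 = 469.1.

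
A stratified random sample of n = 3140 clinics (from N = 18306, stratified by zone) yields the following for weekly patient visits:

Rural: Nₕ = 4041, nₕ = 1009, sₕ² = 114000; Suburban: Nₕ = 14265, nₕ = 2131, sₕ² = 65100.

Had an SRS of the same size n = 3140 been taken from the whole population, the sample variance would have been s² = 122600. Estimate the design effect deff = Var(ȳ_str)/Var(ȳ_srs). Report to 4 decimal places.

Var(ȳ_str) = Σ Wₕ²(1−fₕ)sₕ²/nₕ with Wₕ = Nₕ/18306:
  Rural: (4041/18306)²·(1−1009/4041)·114000/1009 = 4.1309013
  Suburban: (14265/18306)²·(1−2131/14265)·65100/2131 = 15.779251
  → Var(ȳ_str) = 19.910152.
Var(ȳ_srs) = (1 − 3140/18306)·122600/3140 = 32.347328.
deff = 19.910152 / 32.347328 = 0.6155.

0.6155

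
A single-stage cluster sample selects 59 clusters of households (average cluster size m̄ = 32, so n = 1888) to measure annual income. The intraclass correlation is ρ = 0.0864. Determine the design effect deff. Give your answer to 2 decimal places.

3.68

deff = 1 + (32 − 1)·0.0864 = 1 + 2.6784 = 3.6784.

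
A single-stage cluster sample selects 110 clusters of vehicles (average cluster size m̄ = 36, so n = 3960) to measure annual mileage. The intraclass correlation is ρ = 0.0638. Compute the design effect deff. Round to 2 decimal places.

deff = 1 + (36 − 1)·0.0638 = 1 + 2.233 = 3.233.

3.23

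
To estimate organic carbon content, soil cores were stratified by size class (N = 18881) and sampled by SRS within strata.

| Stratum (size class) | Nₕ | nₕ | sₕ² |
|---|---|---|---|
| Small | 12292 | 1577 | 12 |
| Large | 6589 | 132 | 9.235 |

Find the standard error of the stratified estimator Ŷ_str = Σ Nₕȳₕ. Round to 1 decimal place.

Var(Ŷ_str) = Σₕ Nₕ²(1 − fₕ)sₕ²/nₕ.
Small: 12292²·(1 − 1577/12292)·12/1577 = 1.0022228 × 10^6.
Large: 6589²·(1 − 132/6589)·9.235/132 = 2.9765506 × 10^6.
Sum = 3.9787734 × 10^6.
SE = √(3.9787734 × 10^6) = 1994.7.

1994.7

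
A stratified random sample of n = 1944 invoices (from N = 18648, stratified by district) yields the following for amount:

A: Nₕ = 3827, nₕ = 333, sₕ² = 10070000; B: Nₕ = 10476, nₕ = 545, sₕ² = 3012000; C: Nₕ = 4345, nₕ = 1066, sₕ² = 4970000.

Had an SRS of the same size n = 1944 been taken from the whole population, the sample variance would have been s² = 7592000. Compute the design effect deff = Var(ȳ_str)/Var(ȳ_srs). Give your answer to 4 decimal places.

0.8596

Var(ȳ_str) = Σ Wₕ²(1−fₕ)sₕ²/nₕ with Wₕ = Nₕ/18648:
  A: (3827/18648)²·(1−333/3827)·10070000/333 = 1162.7921
  B: (10476/18648)²·(1−545/10476)·3012000/545 = 1653.4171
  C: (4345/18648)²·(1−1066/4345)·4970000/1066 = 191.01429
  → Var(ȳ_str) = 3007.2235.
Var(ȳ_srs) = (1 − 1944/18648)·7592000/1944 = 3498.2284.
deff = 3007.2235 / 3498.2284 = 0.8596.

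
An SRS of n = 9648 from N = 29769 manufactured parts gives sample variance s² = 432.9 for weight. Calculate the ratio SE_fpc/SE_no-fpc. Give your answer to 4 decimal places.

f = n/N = 9648/29769 = 0.32409554.
SE_no-fpc = √(s²/n) = 0.21182399; SE_fpc = √((1−f)s²/n) = 0.17414772.
Ratio = √(1−f) = 0.82213409.

0.8221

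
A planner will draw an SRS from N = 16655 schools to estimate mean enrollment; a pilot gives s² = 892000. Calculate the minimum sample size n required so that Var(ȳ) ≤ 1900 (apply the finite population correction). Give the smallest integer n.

457

Without fpc, n₀ = s²/D = 892000/1900 = 469.4737.
With fpc, (1 − n/N)·s²/n ≤ D requires n ≥ n₀/(1 + n₀/N) = 469.4737/(1 + 469.4737/16655) = 456.6029.
Rounding up, n = 457.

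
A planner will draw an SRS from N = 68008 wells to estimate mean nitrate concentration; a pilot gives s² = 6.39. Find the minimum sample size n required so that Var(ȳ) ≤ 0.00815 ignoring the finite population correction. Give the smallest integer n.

785

Without fpc, n₀ = s²/D = 6.39/0.00815 = 784.0491.
Rounding up, n = 785.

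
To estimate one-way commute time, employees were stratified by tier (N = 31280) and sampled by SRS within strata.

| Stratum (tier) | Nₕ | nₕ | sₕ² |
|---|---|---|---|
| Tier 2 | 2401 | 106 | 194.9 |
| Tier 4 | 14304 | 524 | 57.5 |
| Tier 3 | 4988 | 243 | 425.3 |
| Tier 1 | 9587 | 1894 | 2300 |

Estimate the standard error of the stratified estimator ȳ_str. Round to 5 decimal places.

0.40784

Var(ȳ_str) = Σₕ Wₕ²(1 − fₕ)sₕ²/nₕ with Wₕ = Nₕ/N, N = 31280.
Tier 2: Wₕ = 0.07675831; term = 0.07675831²·(1 − 0.04414827)·194.9/106 = 0.010354934.
Tier 4: Wₕ = 0.45728900; term = 0.45728900²·(1 − 0.03663311)·57.5/524 = 0.022105981.
Tier 3: Wₕ = 0.15946292; term = 0.15946292²·(1 − 0.04871692)·425.3/243 = 0.042336825.
Tier 1: Wₕ = 0.30648977; term = 0.30648977²·(1 − 0.19755919)·2300/1894 = 0.09153619.
Sum = 0.16633393.
SE = √(0.16633393) = 0.40784.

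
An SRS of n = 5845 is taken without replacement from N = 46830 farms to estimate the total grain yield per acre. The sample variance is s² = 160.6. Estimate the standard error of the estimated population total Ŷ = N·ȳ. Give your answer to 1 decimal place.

Var(Ŷ) = N²·Var(ȳ) = N²·(1 − n/N)·s²/n.
f = 5845/46830 = 0.12481315; Var(ȳ) = 0.87518685·160.6/5845 = 0.02404705.
Var(Ŷ) = 46830² · 0.02404705 = 5.2736357 × 10^7.
SE(Ŷ) = √(5.2736357 × 10^7) = 7262.0.

7262.0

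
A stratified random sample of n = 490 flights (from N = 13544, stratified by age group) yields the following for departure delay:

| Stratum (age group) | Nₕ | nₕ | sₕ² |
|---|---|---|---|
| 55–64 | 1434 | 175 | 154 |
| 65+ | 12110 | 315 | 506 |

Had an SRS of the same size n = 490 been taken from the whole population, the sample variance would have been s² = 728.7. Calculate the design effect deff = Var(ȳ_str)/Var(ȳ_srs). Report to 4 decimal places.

Var(ȳ_str) = Σ Wₕ²(1−fₕ)sₕ²/nₕ with Wₕ = Nₕ/13544:
  55–64: (1434/13544)²·(1−175/1434)·154/175 = 0.0086609127
  65+: (12110/13544)²·(1−315/12110)·506/315 = 1.2508008
  → Var(ȳ_str) = 1.2594617.
Var(ȳ_srs) = (1 − 490/13544)·728.7/490 = 1.4333404.
deff = 1.2594617 / 1.4333404 = 0.8787.

0.8787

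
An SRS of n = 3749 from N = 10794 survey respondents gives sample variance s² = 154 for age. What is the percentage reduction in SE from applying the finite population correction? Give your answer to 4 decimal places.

19.2115

f = n/N = 3749/10794 = 0.34732259.
SE_no-fpc = √(s²/n) = 0.20267615; SE_fpc = √((1−f)s²/n) = 0.16373892.
Ratio = √(1−f) = 0.80788453. Reduction = 100·(1 − 0.80788453) = 19.2115%.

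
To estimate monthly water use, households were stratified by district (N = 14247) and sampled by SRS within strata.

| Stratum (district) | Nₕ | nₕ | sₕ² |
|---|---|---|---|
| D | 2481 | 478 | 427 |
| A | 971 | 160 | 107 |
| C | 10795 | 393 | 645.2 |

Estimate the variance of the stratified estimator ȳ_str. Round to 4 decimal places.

Var(ȳ_str) = Σₕ Wₕ²(1 − fₕ)sₕ²/nₕ with Wₕ = Nₕ/N, N = 14247.
D: Wₕ = 0.17414192; term = 0.17414192²·(1 − 0.19266425)·427/478 = 0.021870607.
A: Wₕ = 0.06815470; term = 0.06815470²·(1 − 0.16477858)·107/160 = 0.00259452.
C: Wₕ = 0.75770338; term = 0.75770338²·(1 − 0.03640574)·645.2/393 = 0.9082271.
Sum = 0.93269223.

0.9327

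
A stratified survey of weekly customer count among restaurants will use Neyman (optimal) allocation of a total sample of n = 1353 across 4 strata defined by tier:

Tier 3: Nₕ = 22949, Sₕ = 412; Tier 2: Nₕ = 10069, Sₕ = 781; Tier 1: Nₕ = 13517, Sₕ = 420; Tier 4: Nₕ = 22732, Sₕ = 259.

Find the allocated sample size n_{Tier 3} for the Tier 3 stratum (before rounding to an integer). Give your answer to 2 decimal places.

Neyman allocation: nₕ = n·NₕSₕ / Σⱼ NⱼSⱼ.
Σ NⱼSⱼ = 22949·412 + 10069·781 + 13517·420 + 22732·259 = 2.8883605 × 10^7.
n_{Tier 3} = 1353·22949·412 / (2.8883605 × 10^7) = 442.90.

442.90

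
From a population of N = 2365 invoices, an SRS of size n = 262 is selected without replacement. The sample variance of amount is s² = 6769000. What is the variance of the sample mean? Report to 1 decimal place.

Under SRS without replacement, Var(ȳ) = (1 − f)·s²/n with f = n/N = 262/2365 = 0.11078224.
Var(ȳ) = (1 − 0.11078224)·6769000/262 = 0.88921776·25835.878 = 22973.721.

22973.7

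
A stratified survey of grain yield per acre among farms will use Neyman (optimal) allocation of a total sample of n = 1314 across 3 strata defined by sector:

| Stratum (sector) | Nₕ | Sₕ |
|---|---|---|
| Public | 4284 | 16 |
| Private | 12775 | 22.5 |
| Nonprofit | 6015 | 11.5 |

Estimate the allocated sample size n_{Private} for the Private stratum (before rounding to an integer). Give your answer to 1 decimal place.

Neyman allocation: nₕ = n·NₕSₕ / Σⱼ NⱼSⱼ.
Σ NⱼSⱼ = 4284·16 + 12775·22.5 + 6015·11.5 = 425154.
n_{Private} = 1314·12775·22.5 / 425154 = 888.4.

888.4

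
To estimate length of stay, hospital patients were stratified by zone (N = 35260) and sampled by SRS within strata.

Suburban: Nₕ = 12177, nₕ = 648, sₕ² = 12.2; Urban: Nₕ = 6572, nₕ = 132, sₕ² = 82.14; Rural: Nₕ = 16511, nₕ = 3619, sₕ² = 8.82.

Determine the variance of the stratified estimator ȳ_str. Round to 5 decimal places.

0.02373

Var(ȳ_str) = Σₕ Wₕ²(1 − fₕ)sₕ²/nₕ with Wₕ = Nₕ/N, N = 35260.
Suburban: Wₕ = 0.34534884; term = 0.34534884²·(1 − 0.05321508)·12.2/648 = 0.0021259456.
Urban: Wₕ = 0.18638684; term = 0.18638684²·(1 − 0.02008521)·82.14/132 = 0.021183591.
Rural: Wₕ = 0.46826432; term = 0.46826432²·(1 − 0.21918721)·8.82/3619 = 4.1726222 × 10^-4.
Sum = 0.023726799.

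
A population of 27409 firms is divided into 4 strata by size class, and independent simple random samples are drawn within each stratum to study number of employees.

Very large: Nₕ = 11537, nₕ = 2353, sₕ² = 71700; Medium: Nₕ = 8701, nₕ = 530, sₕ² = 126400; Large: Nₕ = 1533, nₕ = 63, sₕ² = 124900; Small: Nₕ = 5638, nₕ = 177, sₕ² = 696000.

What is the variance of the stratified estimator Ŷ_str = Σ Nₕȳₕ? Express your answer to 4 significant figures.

1.457 × 10^11

Var(Ŷ_str) = Σₕ Nₕ²(1 − fₕ)sₕ²/nₕ.
Very large: 11537²·(1 − 2353/11537)·71700/2353 = 3.2286576 × 10^9.
Medium: 8701²·(1 − 530/8701)·126400/530 = 1.6955695 × 10^10.
Large: 1533²·(1 − 63/1533)·124900/63 = 4.467673 × 10^9.
Small: 5638²·(1 − 177/5638)·696000/177 = 1.2106907 × 10^11.
Sum = 1.457211 × 10^11.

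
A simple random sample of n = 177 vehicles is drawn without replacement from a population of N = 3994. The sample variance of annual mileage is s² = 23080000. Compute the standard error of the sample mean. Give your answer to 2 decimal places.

Under SRS without replacement, Var(ȳ) = (1 − f)·s²/n with f = n/N = 177/3994 = 0.04431647.
Var(ȳ) = (1 − 0.04431647)·23080000/177 = 0.95568353·130395.48 = 124616.81.
SE(ȳ) = √(124616.81) = 353.01.

353.01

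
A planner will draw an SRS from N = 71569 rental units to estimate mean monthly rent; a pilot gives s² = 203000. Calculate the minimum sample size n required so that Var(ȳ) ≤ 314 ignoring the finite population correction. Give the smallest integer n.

Without fpc, n₀ = s²/D = 203000/314 = 646.4968.
Rounding up, n = 647.

647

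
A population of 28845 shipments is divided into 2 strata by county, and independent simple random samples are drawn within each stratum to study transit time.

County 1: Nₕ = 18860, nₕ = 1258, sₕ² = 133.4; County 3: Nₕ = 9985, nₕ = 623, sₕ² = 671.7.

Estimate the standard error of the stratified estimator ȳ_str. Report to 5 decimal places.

0.40428

Var(ȳ_str) = Σₕ Wₕ²(1 − fₕ)sₕ²/nₕ with Wₕ = Nₕ/N, N = 28845.
County 1: Wₕ = 0.65383949; term = 0.65383949²·(1 − 0.06670201)·133.4/1258 = 0.042309492.
County 3: Wₕ = 0.34616051; term = 0.34616051²·(1 − 0.06239359)·671.7/623 = 0.12113312.
Sum = 0.16344261.
SE = √(0.16344261) = 0.40428.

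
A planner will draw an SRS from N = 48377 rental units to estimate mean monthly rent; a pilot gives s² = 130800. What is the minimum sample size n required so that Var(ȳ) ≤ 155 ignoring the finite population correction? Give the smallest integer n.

844

Without fpc, n₀ = s²/D = 130800/155 = 843.8710.
Rounding up, n = 844.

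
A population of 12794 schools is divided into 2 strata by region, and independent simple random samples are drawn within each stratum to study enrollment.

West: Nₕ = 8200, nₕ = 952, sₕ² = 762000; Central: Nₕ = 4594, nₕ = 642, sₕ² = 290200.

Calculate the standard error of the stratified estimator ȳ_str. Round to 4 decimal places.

18.4598

Var(ȳ_str) = Σₕ Wₕ²(1 − fₕ)sₕ²/nₕ with Wₕ = Nₕ/N, N = 12794.
West: Wₕ = 0.64092543; term = 0.64092543²·(1 − 0.11609756)·762000/952 = 290.62794.
Central: Wₕ = 0.35907457; term = 0.35907457²·(1 − 0.13974750)·290200/642 = 50.136916.
Sum = 340.76486.
SE = √(340.76486) = 18.4598.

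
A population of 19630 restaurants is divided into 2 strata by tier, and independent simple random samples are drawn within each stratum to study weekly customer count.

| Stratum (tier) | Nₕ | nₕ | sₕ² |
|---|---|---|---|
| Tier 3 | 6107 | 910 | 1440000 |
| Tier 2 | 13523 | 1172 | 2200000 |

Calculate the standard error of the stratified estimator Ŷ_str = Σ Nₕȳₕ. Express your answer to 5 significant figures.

Var(Ŷ_str) = Σₕ Nₕ²(1 − fₕ)sₕ²/nₕ.
Tier 3: 6107²·(1 − 910/6107)·1440000/910 = 5.0222894 × 10^10.
Tier 2: 13523²·(1 − 1172/13523)·2200000/1172 = 3.135236 × 10^11.
Sum = 3.6374649 × 10^11.
SE = √(3.6374649 × 10^11) = 603110.

603110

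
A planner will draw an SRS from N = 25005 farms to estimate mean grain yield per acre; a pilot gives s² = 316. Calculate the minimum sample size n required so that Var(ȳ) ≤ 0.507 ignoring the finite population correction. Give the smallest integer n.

624

Without fpc, n₀ = s²/D = 316/0.507 = 623.2742.
Rounding up, n = 624.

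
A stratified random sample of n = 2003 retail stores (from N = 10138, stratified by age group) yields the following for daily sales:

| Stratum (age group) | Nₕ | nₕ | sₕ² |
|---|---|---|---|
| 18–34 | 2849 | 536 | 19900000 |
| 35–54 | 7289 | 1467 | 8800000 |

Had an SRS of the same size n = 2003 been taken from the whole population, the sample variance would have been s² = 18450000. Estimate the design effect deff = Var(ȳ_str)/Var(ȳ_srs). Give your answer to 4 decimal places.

Var(ȳ_str) = Σ Wₕ²(1−fₕ)sₕ²/nₕ with Wₕ = Nₕ/10138:
  18–34: (2849/10138)²·(1−536/2849)·19900000/536 = 2380.4102
  35–54: (7289/10138)²·(1−1467/7289)·8800000/1467 = 2476.784
  → Var(ȳ_str) = 4857.1942.
Var(ȳ_srs) = (1 − 2003/10138)·18450000/2003 = 7391.2976.
deff = 4857.1942 / 7391.2976 = 0.6572.

0.6572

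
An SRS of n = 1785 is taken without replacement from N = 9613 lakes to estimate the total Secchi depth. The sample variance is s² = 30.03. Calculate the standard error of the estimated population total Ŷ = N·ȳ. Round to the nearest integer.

Var(Ŷ) = N²·Var(ȳ) = N²·(1 − n/N)·s²/n.
f = 1785/9613 = 0.18568605; Var(ȳ) = 0.81431395·30.03/1785 = 0.013699635.
Var(Ŷ) = 9613² · 0.013699635 = 1.2659801 × 10^6.
SE(Ŷ) = √(1.2659801 × 10^6) = 1125.

1125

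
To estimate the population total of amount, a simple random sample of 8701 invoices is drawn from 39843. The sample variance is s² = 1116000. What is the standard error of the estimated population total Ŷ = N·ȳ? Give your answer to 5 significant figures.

Var(Ŷ) = N²·Var(ȳ) = N²·(1 − n/N)·s²/n.
f = 8701/39843 = 0.21838215; Var(ȳ) = 0.78161785·1116000/8701 = 100.25118.
Var(Ŷ) = 39843² · 100.25118 = 1.591452 × 10^11.
SE(Ŷ) = √(1.591452 × 10^11) = 398930.

398930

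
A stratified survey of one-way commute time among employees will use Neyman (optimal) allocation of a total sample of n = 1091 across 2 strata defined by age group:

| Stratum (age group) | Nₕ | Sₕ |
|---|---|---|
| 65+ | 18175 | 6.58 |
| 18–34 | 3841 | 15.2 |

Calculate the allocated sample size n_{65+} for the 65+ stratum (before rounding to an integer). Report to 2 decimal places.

733.11

Neyman allocation: nₕ = n·NₕSₕ / Σⱼ NⱼSⱼ.
Σ NⱼSⱼ = 18175·6.58 + 3841·15.2 = 177974.7.
n_{65+} = 1091·18175·6.58 / 177974.7 = 733.11.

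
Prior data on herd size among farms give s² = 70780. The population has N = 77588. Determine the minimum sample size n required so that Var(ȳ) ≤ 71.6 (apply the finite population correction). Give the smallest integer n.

Without fpc, n₀ = s²/D = 70780/71.6 = 988.5475.
With fpc, (1 − n/N)·s²/n ≤ D requires n ≥ n₀/(1 + n₀/N) = 988.5475/(1 + 988.5475/77588) = 976.1109.
Rounding up, n = 977.

977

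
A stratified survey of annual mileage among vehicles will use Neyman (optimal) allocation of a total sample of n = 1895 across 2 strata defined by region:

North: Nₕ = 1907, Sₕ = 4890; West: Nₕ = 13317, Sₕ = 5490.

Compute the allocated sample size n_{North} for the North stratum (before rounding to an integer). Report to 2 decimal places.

214.37

Neyman allocation: nₕ = n·NₕSₕ / Σⱼ NⱼSⱼ.
Σ NⱼSⱼ = 1907·4890 + 13317·5490 = 8.243556 × 10^7.
n_{North} = 1895·1907·4890 / (8.243556 × 10^7) = 214.37.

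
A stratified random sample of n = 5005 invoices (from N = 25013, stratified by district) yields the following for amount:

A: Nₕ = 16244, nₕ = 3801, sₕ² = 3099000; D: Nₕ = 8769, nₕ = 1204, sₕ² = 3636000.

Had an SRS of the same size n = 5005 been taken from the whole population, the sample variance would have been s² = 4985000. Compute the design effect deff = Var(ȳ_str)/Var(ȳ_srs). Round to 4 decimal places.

Var(ȳ_str) = Σ Wₕ²(1−fₕ)sₕ²/nₕ with Wₕ = Nₕ/25013:
  A: (16244/25013)²·(1−3801/16244)·3099000/3801 = 263.39663
  D: (8769/25013)²·(1−1204/8769)·3636000/1204 = 320.20258
  → Var(ȳ_str) = 583.59921.
Var(ȳ_srs) = (1 − 5005/25013)·4985000/5005 = 796.70763.
deff = 583.59921 / 796.70763 = 0.7325.

0.7325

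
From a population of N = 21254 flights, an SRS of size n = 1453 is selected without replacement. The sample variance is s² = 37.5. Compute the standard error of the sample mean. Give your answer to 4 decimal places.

Under SRS without replacement, Var(ȳ) = (1 − f)·s²/n with f = n/N = 1453/21254 = 0.06836360.
Var(ȳ) = (1 − 0.06836360)·37.5/1453 = 0.93163640·0.025808672 = 0.024044298.
SE(ȳ) = √(0.024044298) = 0.1551.

0.1551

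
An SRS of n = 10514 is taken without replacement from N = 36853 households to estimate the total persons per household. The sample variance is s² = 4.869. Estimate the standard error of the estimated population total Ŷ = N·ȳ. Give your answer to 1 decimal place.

Var(Ŷ) = N²·Var(ȳ) = N²·(1 − n/N)·s²/n.
f = 10514/36853 = 0.28529563; Var(ȳ) = 0.71470437·4.869/10514 = 3.3097732 × 10^-4.
Var(Ŷ) = 36853² · (3.3097732 × 10^-4) = 449514.73.
SE(Ŷ) = √(449514.73) = 670.5.

670.5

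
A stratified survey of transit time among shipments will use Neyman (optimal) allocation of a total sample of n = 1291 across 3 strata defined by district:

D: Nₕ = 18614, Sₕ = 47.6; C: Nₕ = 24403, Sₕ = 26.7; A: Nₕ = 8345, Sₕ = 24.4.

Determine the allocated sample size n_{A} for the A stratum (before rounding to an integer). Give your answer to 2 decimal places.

150.97

Neyman allocation: nₕ = n·NₕSₕ / Σⱼ NⱼSⱼ.
Σ NⱼSⱼ = 18614·47.6 + 24403·26.7 + 8345·24.4 = 1.7412045 × 10^6.
n_{A} = 1291·8345·24.4 / (1.7412045 × 10^6) = 150.97.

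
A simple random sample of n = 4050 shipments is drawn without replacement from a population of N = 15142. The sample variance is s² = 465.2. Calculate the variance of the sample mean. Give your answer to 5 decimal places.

Under SRS without replacement, Var(ȳ) = (1 − f)·s²/n with f = n/N = 4050/15142 = 0.26746797.
Var(ȳ) = (1 − 0.26746797)·465.2/4050 = 0.73253203·0.1148642 = 0.084141704.

0.08414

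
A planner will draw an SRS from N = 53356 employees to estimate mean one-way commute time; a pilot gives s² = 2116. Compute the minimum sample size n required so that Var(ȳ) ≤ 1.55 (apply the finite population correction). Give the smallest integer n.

1332

Without fpc, n₀ = s²/D = 2116/1.55 = 1365.1613.
With fpc, (1 − n/N)·s²/n ≤ D requires n ≥ n₀/(1 + n₀/N) = 1365.1613/(1 + 1365.1613/53356) = 1331.1038.
Rounding up, n = 1332.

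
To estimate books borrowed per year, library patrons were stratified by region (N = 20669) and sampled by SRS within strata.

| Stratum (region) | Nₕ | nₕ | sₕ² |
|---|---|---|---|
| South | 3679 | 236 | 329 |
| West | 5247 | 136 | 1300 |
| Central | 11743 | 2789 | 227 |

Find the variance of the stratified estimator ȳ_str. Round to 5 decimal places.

Var(ȳ_str) = Σₕ Wₕ²(1 − fₕ)sₕ²/nₕ with Wₕ = Nₕ/N, N = 20669.
South: Wₕ = 0.17799603; term = 0.17799603²·(1 − 0.06414787)·329/236 = 0.041334413.
West: Wₕ = 0.25385844; term = 0.25385844²·(1 − 0.02591957)·1300/136 = 0.60004312.
Central: Wₕ = 0.56814553; term = 0.56814553²·(1 − 0.23750319)·227/2789 = 0.020032473.
Sum = 0.66141001.

0.66141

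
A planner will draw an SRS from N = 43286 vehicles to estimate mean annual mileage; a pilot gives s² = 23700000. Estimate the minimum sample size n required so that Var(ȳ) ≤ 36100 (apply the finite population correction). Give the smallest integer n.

Without fpc, n₀ = s²/D = 23700000/36100 = 656.5097.
With fpc, (1 − n/N)·s²/n ≤ D requires n ≥ n₀/(1 + n₀/N) = 656.5097/(1 + 656.5097/43286) = 646.7013.
Rounding up, n = 647.

647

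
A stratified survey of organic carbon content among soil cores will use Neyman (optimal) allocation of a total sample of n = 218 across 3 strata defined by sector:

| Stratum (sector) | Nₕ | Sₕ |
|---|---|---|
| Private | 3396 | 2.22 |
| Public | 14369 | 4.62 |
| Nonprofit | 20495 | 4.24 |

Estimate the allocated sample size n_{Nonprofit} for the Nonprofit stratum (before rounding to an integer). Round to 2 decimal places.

117.79

Neyman allocation: nₕ = n·NₕSₕ / Σⱼ NⱼSⱼ.
Σ NⱼSⱼ = 3396·2.22 + 14369·4.62 + 20495·4.24 = 160822.7.
n_{Nonprofit} = 218·20495·4.24 / 160822.7 = 117.79.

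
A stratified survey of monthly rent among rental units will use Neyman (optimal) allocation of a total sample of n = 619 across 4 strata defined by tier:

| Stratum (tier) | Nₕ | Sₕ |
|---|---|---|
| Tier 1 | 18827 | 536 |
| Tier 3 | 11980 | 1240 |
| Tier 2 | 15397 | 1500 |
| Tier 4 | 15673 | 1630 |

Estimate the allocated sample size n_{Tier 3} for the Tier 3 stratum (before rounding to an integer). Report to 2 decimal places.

124.96

Neyman allocation: nₕ = n·NₕSₕ / Σⱼ NⱼSⱼ.
Σ NⱼSⱼ = 18827·536 + 11980·1240 + 15397·1500 + 15673·1630 = 7.3588962 × 10^7.
n_{Tier 3} = 619·11980·1240 / (7.3588962 × 10^7) = 124.96.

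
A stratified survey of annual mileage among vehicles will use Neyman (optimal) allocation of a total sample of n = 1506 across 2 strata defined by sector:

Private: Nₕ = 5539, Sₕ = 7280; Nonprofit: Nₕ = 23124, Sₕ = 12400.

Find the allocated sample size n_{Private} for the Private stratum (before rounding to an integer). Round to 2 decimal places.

Neyman allocation: nₕ = n·NₕSₕ / Σⱼ NⱼSⱼ.
Σ NⱼSⱼ = 5539·7280 + 23124·12400 = 3.2706152 × 10^8.
n_{Private} = 1506·5539·7280 / (3.2706152 × 10^8) = 185.68.

185.68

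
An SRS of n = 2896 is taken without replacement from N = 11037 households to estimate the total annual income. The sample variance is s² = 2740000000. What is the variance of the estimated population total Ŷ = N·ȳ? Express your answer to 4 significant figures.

8.501 × 10^13

Var(Ŷ) = N²·Var(ȳ) = N²·(1 − n/N)·s²/n.
f = 2896/11037 = 0.26239014; Var(ȳ) = 0.73760986·2740000000/2896 = 697876.73.
Var(Ŷ) = 11037² · 697876.73 = 8.5012111 × 10^13.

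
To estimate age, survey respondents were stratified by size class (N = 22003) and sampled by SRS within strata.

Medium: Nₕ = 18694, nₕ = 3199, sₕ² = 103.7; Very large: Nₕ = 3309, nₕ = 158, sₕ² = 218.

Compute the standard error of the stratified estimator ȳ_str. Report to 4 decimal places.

0.2216

Var(ȳ_str) = Σₕ Wₕ²(1 − fₕ)sₕ²/nₕ with Wₕ = Nₕ/N, N = 22003.
Medium: Wₕ = 0.84961142; term = 0.84961142²·(1 − 0.17112442)·103.7/3199 = 0.019395212.
Very large: Wₕ = 0.15038858; term = 0.15038858²·(1 − 0.04774856)·218/158 = 0.029715345.
Sum = 0.049110557.
SE = √(0.049110557) = 0.2216.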